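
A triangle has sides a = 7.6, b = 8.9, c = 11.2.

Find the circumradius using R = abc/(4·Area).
First find the area with Heron's formula.
s = (7.6 + 8.9 + 11.2)/2 = 13.85
Area = √(s(s−a)(s−b)(s−c)) = √(13.85·6.25·4.95·2.65) ≈ √1135.48 ≈ 33.6969
abc = 7.6·8.9·11.2 = 757.568
R = abc/(4·Area) ≈ 757.568/(4·33.6969) = 757.568/134.788 ≈ 5.62045

R = 5.62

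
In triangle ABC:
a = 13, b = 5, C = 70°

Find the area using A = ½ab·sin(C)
A = ½·a·b·sin(C) = ½·13·5·sin(70°)
sin(70°) ≈ 0.939693
A ≈ ½·65·0.939693 = 32.5·0.939693 ≈ 30.54

Area = 30.54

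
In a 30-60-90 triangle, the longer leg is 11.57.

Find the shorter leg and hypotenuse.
In a 30-60-90 triangle the sides are in ratio 1 : √3 : 2, so short leg = long leg/√3 and hypotenuse = 2·(short leg).
Short leg = 11.57/√3 ≈ 11.57/1.73205 ≈ 6.67994
Hypotenuse = 2·6.67994 ≈ 13.3599

Short leg = 6.68, Hypotenuse = 13.36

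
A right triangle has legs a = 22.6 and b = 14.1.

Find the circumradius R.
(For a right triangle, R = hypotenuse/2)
Hypotenuse c = √(a² + b²) = √(510.76 + 198.81) = √709.57 ≈ 26.6378
R = c/2 ≈ 26.6378/2 ≈ 13.3189

R = 13.32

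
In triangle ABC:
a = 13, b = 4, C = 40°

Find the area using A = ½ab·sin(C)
A = ½·a·b·sin(C) = ½·13·4·sin(40°)
sin(40°) ≈ 0.642788
A ≈ ½·52·0.642788 = 26·0.642788 ≈ 16.7125

Area = 16.71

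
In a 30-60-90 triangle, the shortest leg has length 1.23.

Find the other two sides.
In a 30-60-90 triangle the sides are in ratio 1 : √3 : 2 (short leg : long leg : hypotenuse).
Long leg = 1.23·√3 ≈ 1.23·1.73205 ≈ 2.13042
Hypotenuse = 2·1.23 = 2.46

Long leg = 1.23√3 = 2.13, Hypotenuse = 2.46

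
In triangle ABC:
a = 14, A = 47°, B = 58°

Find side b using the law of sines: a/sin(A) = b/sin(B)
a/sin(A) = b/sin(B)  ⇒  b = a·sin(B)/sin(A) = 14·sin(58°)/sin(47°)
sin(58°) ≈ 0.848048, sin(47°) ≈ 0.731354
b ≈ 14·0.848048/0.731354 ≈ 11.8727/0.731354 ≈ 16.2338

b = 16.23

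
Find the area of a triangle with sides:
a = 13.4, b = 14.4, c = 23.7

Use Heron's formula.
s = (13.4 + 14.4 + 23.7)/2 = 51.5/2 = 25.75
s − a = 12.35, s − b = 11.35, s − c = 2.05
s(s−a)(s−b)(s−c) = 25.75·12.35·11.35·2.05 ≈ 7399.36
Area = √7399.36 ≈ 86.0195

Area = 86.02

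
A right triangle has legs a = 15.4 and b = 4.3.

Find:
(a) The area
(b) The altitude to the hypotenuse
(a) The legs are perpendicular, so Area = ½·a·b = ½·15.4·4.3 = ½·66.22 = 33.11
(b) Hypotenuse c = √(a² + b²) = √(237.16 + 18.49) = √255.65 ≈ 15.9891
    Area = ½·c·h_c  ⇒  h_c = 2·Area/c = 66.22/15.9891 ≈ 4.14158

Area = 33.11, h_c = 4.142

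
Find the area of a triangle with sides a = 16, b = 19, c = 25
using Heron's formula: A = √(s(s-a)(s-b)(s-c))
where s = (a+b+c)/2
s = (16 + 19 + 25)/2 = 60/2 = 30
s − a = 14, s − b = 11, s − c = 5
s(s−a)(s−b)(s−c) = 30·14·11·5 = 23100
Area = √23100 ≈ 151.987

s = 30.0, Area = 152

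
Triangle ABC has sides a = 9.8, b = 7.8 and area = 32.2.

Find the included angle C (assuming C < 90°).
Area = ½·a·b·sin(C)  ⇒  sin(C) = 2·Area/(a·b) = 2·32.2/(9.8·7.8) = 64.4/76.44 ≈ 0.842491
C = arcsin(0.842491) ≈ 57.4041° (taking the acute solution since C < 90°)

C = 57.4°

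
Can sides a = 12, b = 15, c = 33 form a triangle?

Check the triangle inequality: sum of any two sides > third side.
a + b vs c: 12 + 15 = 27 ≤ 33  ✗
a + c vs b: 12 + 33 = 45 > 15  ✓
b + c vs a: 15 + 33 = 48 > 12  ✓

No: 12 + 15 = 27 is not > 33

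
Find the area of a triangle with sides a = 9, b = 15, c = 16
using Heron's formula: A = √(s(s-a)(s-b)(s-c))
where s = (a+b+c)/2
s = (9 + 15 + 16)/2 = 40/2 = 20
s − a = 11, s − b = 5, s − c = 4
s(s−a)(s−b)(s−c) = 20·11·5·4 = 4400
Area = √4400 ≈ 66.3325

s = 20.0, Area = 66.33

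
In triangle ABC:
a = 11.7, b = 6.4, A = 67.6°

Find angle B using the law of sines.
a/sin(A) = b/sin(B)  ⇒  sin(B) = b·sin(A)/a = 6.4·sin(67.6°)/11.7
sin(67.6°) ≈ 0.924546
sin(B) ≈ 6.4·0.924546/11.7 ≈ 5.91709/11.7 ≈ 0.505735
B = arcsin(0.505735) ≈ 30.3801°
(Since b ≤ a we need B ≤ A, so the obtuse alternative 180° − 30.3801° ≈ 149.62° is rejected.)

B = 30.38°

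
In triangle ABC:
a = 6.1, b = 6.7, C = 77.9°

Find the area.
Two sides and the included angle (SAS): A = ½·a·b·sin(C) = ½·6.1·6.7·sin(77.9°)
sin(77.9°) ≈ 0.977783
A ≈ ½·40.87·0.977783 = 20.435·0.977783 ≈ 19.981

Area = 19.98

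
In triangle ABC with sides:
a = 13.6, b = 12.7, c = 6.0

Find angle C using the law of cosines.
c² = a² + b² − 2ab·cos(C)  ⇒  cos(C) = (a² + b² − c²)/(2ab)
cos(C) = (13.6² + 12.7² − 6.0²)/(2·13.6·12.7) = (184.96 + 161.29 − 36)/345.44 = 310.25/345.44 ≈ 0.89813
C = arccos(0.89813) ≈ 26.0867°

C = 26.09°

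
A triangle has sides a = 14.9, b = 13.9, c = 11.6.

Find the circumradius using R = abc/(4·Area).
First find the area with Heron's formula.
s = (14.9 + 13.9 + 11.6)/2 = 20.2
Area = √(s(s−a)(s−b)(s−c)) = √(20.2·5.3·6.3·8.6) ≈ √5800.51 ≈ 76.1611
abc = 14.9·13.9·11.6 = 2402.476
R = abc/(4·Area) ≈ 2402.476/(4·76.1611) = 2402.476/304.644 ≈ 7.88617

R = 7.886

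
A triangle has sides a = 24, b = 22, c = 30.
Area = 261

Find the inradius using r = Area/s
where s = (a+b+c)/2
s = (24 + 22 + 30)/2 = 76/2 = 38
r = Area/s = 261/38 ≈ 6.86842

r = 6.868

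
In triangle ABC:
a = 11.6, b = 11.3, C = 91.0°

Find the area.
Two sides and the included angle (SAS): A = ½·a·b·sin(C) = ½·11.6·11.3·sin(91.0°)
sin(91.0°) ≈ 0.999848
A ≈ ½·131.08·0.999848 = 65.54·0.999848 ≈ 65.53

Area = 65.53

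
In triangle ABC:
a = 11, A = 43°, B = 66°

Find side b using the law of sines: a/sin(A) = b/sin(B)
a/sin(A) = b/sin(B)  ⇒  b = a·sin(B)/sin(A) = 11·sin(66°)/sin(43°)
sin(66°) ≈ 0.913545, sin(43°) ≈ 0.681998
b ≈ 11·0.913545/0.681998 ≈ 10.049/0.681998 ≈ 14.7346

b = 14.73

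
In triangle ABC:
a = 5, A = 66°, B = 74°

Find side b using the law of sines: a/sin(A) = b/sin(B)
a/sin(A) = b/sin(B)  ⇒  b = a·sin(B)/sin(A) = 5·sin(74°)/sin(66°)
sin(74°) ≈ 0.961262, sin(66°) ≈ 0.913545
b ≈ 5·0.961262/0.913545 ≈ 4.80631/0.913545 ≈ 5.26116

b = 5.261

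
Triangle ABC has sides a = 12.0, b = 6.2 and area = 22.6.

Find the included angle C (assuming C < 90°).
Area = ½·a·b·sin(C)  ⇒  sin(C) = 2·Area/(a·b) = 2·22.6/(12.0·6.2) = 45.2/74.4 ≈ 0.607527
C = arcsin(0.607527) ≈ 37.4109° (taking the acute solution since C < 90°)

C = 37.41°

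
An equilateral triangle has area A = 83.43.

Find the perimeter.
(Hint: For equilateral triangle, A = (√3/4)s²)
A = (√3/4)s²  ⇒  s² = 4A/√3 = 4·83.43/√3 = 333.72/1.73205 ≈ 192.673
s ≈ √192.673 ≈ 13.8807
Perimeter = 3s ≈ 3·13.8807 ≈ 41.642

Perimeter = 41.64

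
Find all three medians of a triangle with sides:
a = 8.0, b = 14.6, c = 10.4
Median formula: m_a = ½√(2b² + 2c² − a²) (and cyclically). a² = 64, b² = 213.16, c² = 108.16.
m_a = ½√(2·213.16 + 2·108.16 − 64) = ½√578.64 ≈ ½·24.0549 ≈ 12.0275
m_b = ½√(2·64 + 2·108.16 − 213.16) = ½√131.16 ≈ ½·11.4525 ≈ 5.72626
m_c = ½√(2·64 + 2·213.16 − 108.16) = ½√446.16 ≈ ½·21.1225 ≈ 10.5612

m_a = 12.03, m_b = 5.726, m_c = 10.56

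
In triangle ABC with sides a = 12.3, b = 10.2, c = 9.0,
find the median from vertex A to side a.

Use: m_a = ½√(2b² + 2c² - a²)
m_a = ½√(2·10.2² + 2·9.0² − 12.3²) = ½√(2·104.04 + 2·81 − 151.29) = ½√(208.08 + 162 − 151.29) = ½√218.79
√218.79 ≈ 14.7916, so m_a ≈ 7.39578

m_a = 7.396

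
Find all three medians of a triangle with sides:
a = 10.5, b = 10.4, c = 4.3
Median formula: m_a = ½√(2b² + 2c² − a²) (and cyclically). a² = 110.25, b² = 108.16, c² = 18.49.
m_a = ½√(2·108.16 + 2·18.49 − 110.25) = ½√143.05 ≈ ½·11.9604 ≈ 5.98018
m_b = ½√(2·110.25 + 2·18.49 − 108.16) = ½√149.32 ≈ ½·12.2197 ≈ 6.10983
m_c = ½√(2·110.25 + 2·108.16 − 18.49) = ½√418.33 ≈ ½·20.4531 ≈ 10.2266

m_a = 5.98, m_b = 6.11, m_c = 10.23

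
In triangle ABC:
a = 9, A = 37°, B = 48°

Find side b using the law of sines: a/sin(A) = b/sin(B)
a/sin(A) = b/sin(B)  ⇒  b = a·sin(B)/sin(A) = 9·sin(48°)/sin(37°)
sin(48°) ≈ 0.743145, sin(37°) ≈ 0.601815
b ≈ 9·0.743145/0.601815 ≈ 6.6883/0.601815 ≈ 11.1136

b = 11.11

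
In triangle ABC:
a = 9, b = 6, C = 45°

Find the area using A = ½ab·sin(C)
A = ½·a·b·sin(C) = ½·9·6·sin(45°)
sin(45°) ≈ 0.707107
A ≈ ½·54·0.707107 = 27·0.707107 ≈ 19.0919

Area = 19.09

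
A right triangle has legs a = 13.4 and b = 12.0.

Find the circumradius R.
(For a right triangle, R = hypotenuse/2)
Hypotenuse c = √(a² + b²) = √(179.56 + 144) = √323.56 ≈ 17.9878
R = c/2 ≈ 17.9878/2 ≈ 8.99389

R = 8.994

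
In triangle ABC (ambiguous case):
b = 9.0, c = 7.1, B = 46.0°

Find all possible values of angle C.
b/sin(B) = c/sin(C)  ⇒  sin(C) = c·sin(B)/b = 7.1·sin(46.0°)/9.0
sin(46.0°) ≈ 0.71934
sin(C) ≈ 7.1·0.71934/9.0 ≈ 5.10731/9.0 ≈ 0.567479
Candidate 1: C₁ = arcsin(0.567479) ≈ 34.5746°  →  A = 180° − 46.0° − 34.5746° ≈ 99.4254° > 0, valid
Candidate 2: C₂ = 180° − C₁ ≈ 145.425°  →  A = 180° − 46.0° − 145.425° ≈ -11.4254° ≤ 0, not a valid triangle

C = 34.57° (one solution)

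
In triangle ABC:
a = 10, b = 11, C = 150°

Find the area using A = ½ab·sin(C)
A = ½·a·b·sin(C) = ½·10·11·sin(150°)
sin(150°) ≈ 0.5
A ≈ ½·110·0.5 = 55·0.5 ≈ 27.5

Area = 27.5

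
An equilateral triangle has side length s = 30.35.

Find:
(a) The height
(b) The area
(a) The height splits the triangle into two 30-60-90 halves: h = s·√3/2 = 30.35·1.73205/2 ≈ 52.5677/2 ≈ 26.2839
(b) Area = (√3/4)·s² = (√3/4)·30.35² = (√3/4)·921.1225 ≈ 0.433013·921.1225 ≈ 398.858

Height = 26.28, Area = 398.9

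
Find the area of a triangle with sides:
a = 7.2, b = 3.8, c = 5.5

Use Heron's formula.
s = (7.2 + 3.8 + 5.5)/2 = 16.5/2 = 8.25
s − a = 1.05, s − b = 4.45, s − c = 2.75
s(s−a)(s−b)(s−c) = 8.25·1.05·4.45·2.75 ≈ 106.007
Area = √106.007 ≈ 10.296

Area = 10.3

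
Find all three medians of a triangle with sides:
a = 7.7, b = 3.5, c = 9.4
Median formula: m_a = ½√(2b² + 2c² − a²) (and cyclically). a² = 59.29, b² = 12.25, c² = 88.36.
m_a = ½√(2·12.25 + 2·88.36 − 59.29) = ½√141.93 ≈ ½·11.9134 ≈ 5.95672
m_b = ½√(2·59.29 + 2·88.36 − 12.25) = ½√283.05 ≈ ½·16.8241 ≈ 8.41204
m_c = ½√(2·59.29 + 2·12.25 − 88.36) = ½√54.72 ≈ ½·7.3973 ≈ 3.69865

m_a = 5.957, m_b = 8.412, m_c = 3.699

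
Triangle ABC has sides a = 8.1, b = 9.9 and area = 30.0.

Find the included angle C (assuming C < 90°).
Area = ½·a·b·sin(C)  ⇒  sin(C) = 2·Area/(a·b) = 2·30.0/(8.1·9.9) = 60/80.19 ≈ 0.748223
C = arcsin(0.748223) ≈ 48.4367° (taking the acute solution since C < 90°)

C = 48.44°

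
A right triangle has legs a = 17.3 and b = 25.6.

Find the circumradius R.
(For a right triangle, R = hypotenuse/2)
Hypotenuse c = √(a² + b²) = √(299.29 + 655.36) = √954.65 ≈ 30.8974
R = c/2 ≈ 30.8974/2 ≈ 15.4487

R = 15.45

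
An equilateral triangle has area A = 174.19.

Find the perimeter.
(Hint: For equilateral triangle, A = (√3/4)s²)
A = (√3/4)s²  ⇒  s² = 4A/√3 = 4·174.19/√3 = 696.76/1.73205 ≈ 402.275
s ≈ √402.275 ≈ 20.0568
Perimeter = 3s ≈ 3·20.0568 ≈ 60.1704

Perimeter = 60.17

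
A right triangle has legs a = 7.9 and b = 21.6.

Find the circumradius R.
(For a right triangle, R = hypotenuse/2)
Hypotenuse c = √(a² + b²) = √(62.41 + 466.56) = √528.97 ≈ 22.9993
R = c/2 ≈ 22.9993/2 ≈ 11.4997

R = 11.5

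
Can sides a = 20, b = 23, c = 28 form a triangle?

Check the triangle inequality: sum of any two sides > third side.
a + b vs c: 20 + 23 = 43 > 28  ✓
a + c vs b: 20 + 28 = 48 > 23  ✓
b + c vs a: 23 + 28 = 51 > 20  ✓

Yes, triangle inequality satisfied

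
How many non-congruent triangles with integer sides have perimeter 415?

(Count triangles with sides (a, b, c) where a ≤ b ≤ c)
Let a ≤ b ≤ c with a + b + c = 415. The only binding inequality is a + b > c, i.e. 415 − c > c, so c < 415/2; and c ≥ 415/3 since c is the largest side.
So 139 ≤ c ≤ 207. For each c, b runs from ⌈(415 − c)/2⌉ up to c (then a = 415 − b − c satisfies 1 ≤ a ≤ b automatically), giving c − ⌈(415 − c)/2⌉ + 1 choices.
Summing over c: 2 + 3 + 5 + 6 + … + 102 + 104  (69 terms, c = 139, …, 207) = 3640
Check (closed form: nearest integer to p²/48 for even p, (p+3)²/48 for odd p): (415+3)²/48 = 418²/48 = 174724/48 ≈ 3640.08 → 3640

3640 triangles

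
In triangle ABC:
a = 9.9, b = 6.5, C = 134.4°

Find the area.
Two sides and the included angle (SAS): A = ½·a·b·sin(C) = ½·9.9·6.5·sin(134.4°)
sin(134.4°) ≈ 0.714473
A ≈ ½·64.35·0.714473 = 32.175·0.714473 ≈ 22.9882

Area = 22.99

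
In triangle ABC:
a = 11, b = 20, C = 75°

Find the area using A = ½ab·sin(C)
A = ½·a·b·sin(C) = ½·11·20·sin(75°)
sin(75°) ≈ 0.965926
A ≈ ½·220·0.965926 = 110·0.965926 ≈ 106.252

Area = 106.3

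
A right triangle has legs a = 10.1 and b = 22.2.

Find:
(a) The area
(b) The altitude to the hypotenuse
(a) The legs are perpendicular, so Area = ½·a·b = ½·10.1·22.2 = ½·224.22 = 112.11
(b) Hypotenuse c = √(a² + b²) = √(102.01 + 492.84) = √594.85 ≈ 24.3895
    Area = ½·c·h_c  ⇒  h_c = 2·Area/c = 224.22/24.3895 ≈ 9.19328

Area = 112.11, h_c = 9.193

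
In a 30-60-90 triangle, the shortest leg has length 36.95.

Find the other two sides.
In a 30-60-90 triangle the sides are in ratio 1 : √3 : 2 (short leg : long leg : hypotenuse).
Long leg = 36.95·√3 ≈ 36.95·1.73205 ≈ 63.9993
Hypotenuse = 2·36.95 = 73.9

Long leg = 36.95√3 = 64, Hypotenuse = 73.9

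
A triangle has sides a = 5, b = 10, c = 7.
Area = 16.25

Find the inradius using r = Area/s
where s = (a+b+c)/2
s = (5 + 10 + 7)/2 = 22/2 = 11
r = Area/s = 16.25/11 ≈ 1.47727

r = 1.477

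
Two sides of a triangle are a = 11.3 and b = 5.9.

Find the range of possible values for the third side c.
Triangle inequality: |a − b| < c < a + b
|a − b| = |11.3 − 5.9| = 5.4
a + b = 11.3 + 5.9 = 17.2

5.4 < c < 17.2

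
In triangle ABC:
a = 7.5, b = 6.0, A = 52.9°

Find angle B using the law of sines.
a/sin(A) = b/sin(B)  ⇒  sin(B) = b·sin(A)/a = 6.0·sin(52.9°)/7.5
sin(52.9°) ≈ 0.797584
sin(B) ≈ 6.0·0.797584/7.5 ≈ 4.7855/7.5 ≈ 0.638067
B = arcsin(0.638067) ≈ 39.6478°
(Since b ≤ a we need B ≤ A, so the obtuse alternative 180° − 39.6478° ≈ 140.352° is rejected.)

B = 39.65°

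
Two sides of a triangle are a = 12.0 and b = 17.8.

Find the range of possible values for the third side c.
Triangle inequality: |a − b| < c < a + b
|a − b| = |12.0 − 17.8| = 5.8
a + b = 12.0 + 17.8 = 29.8

5.8 < c < 29.8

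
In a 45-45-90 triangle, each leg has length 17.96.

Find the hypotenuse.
In a 45-45-90 triangle the sides are in ratio 1 : 1 : √2, so hypotenuse = leg·√2.
Hypotenuse = 17.96·√2 ≈ 17.96·1.41421 ≈ 25.3993

Hypotenuse = 17.96√2 = 25.4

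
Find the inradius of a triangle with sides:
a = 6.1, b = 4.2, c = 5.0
r = Area/s where s is the semi-perimeter.
s = (6.1 + 4.2 + 5.0)/2 = 15.3/2 = 7.65
Area = √(s(s−a)(s−b)(s−c)) = √(7.65·1.55·3.45·2.65) ≈ √108.407 ≈ 10.4119
r ≈ 10.4119/7.65 ≈ 1.36103

r = 1.361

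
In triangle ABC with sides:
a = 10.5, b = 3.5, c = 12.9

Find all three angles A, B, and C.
Law of cosines for each angle (a² = 110.25, b² = 12.25, c² = 166.41):
cos(A) = (b² + c² − a²)/(2bc) = (12.25 + 166.41 − 110.25)/(2·3.5·12.9) = 68.41/90.3 ≈ 0.757586  ⇒  A ≈ 40.7482°
cos(B) = (a² + c² − b²)/(2ac) = (110.25 + 166.41 − 12.25)/(2·10.5·12.9) = 264.41/270.9 ≈ 0.976043  ⇒  B ≈ 12.5668°
cos(C) = (a² + b² − c²)/(2ab) = (110.25 + 12.25 − 166.41)/(2·10.5·3.5) = -43.91/73.5 ≈ -0.597415  ⇒  C ≈ 126.685°
Check: A + B + C ≈ 180°

A = 40.75°, B = 12.57°, C = 126.7°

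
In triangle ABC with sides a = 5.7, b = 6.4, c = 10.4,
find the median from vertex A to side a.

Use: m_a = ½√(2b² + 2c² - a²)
m_a = ½√(2·6.4² + 2·10.4² − 5.7²) = ½√(2·40.96 + 2·108.16 − 32.49) = ½√(81.92 + 216.32 − 32.49) = ½√265.75
√265.75 ≈ 16.3018, so m_a ≈ 8.15092

m_a = 8.151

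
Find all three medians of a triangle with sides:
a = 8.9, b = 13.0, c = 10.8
Median formula: m_a = ½√(2b² + 2c² − a²) (and cyclically). a² = 79.21, b² = 169, c² = 116.64.
m_a = ½√(2·169 + 2·116.64 − 79.21) = ½√492.07 ≈ ½·22.1827 ≈ 11.0913
m_b = ½√(2·79.21 + 2·116.64 − 169) = ½√222.7 ≈ ½·14.9231 ≈ 7.46157
m_c = ½√(2·79.21 + 2·169 − 116.64) = ½√379.78 ≈ ½·19.4879 ≈ 9.74397

m_a = 11.09, m_b = 7.462, m_c = 9.744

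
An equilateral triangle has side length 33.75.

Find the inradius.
r = Area/s with s the semi-perimeter.
Area = (√3/4)·33.75² = (√3/4)·1139.0625 ≈ 0.433013·1139.0625 ≈ 493.229
s = 3·33.75/2 = 50.625
r ≈ 493.229/50.625 ≈ 9.74279
(Equivalently r = side/(2√3) = 33.75/3.4641 ≈ 9.74279.)

r = 9.743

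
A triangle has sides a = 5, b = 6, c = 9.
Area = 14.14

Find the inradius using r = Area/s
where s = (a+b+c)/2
s = (5 + 6 + 9)/2 = 20/2 = 10
r = Area/s = 14.14/10 ≈ 1.414

r = 1.414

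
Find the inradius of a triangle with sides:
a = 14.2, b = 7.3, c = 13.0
r = Area/s where s is the semi-perimeter.
s = (14.2 + 7.3 + 13.0)/2 = 34.5/2 = 17.25
Area = √(s(s−a)(s−b)(s−c)) = √(17.25·3.05·9.95·4.25) ≈ √2224.85 ≈ 47.1683
r ≈ 47.1683/17.25 ≈ 2.7344

r = 2.734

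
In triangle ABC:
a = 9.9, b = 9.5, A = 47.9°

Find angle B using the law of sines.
a/sin(A) = b/sin(B)  ⇒  sin(B) = b·sin(A)/a = 9.5·sin(47.9°)/9.9
sin(47.9°) ≈ 0.741976
sin(B) ≈ 9.5·0.741976/9.9 ≈ 7.04877/9.9 ≈ 0.711997
B = arcsin(0.711997) ≈ 45.3976°
(Since b ≤ a we need B ≤ A, so the obtuse alternative 180° − 45.3976° ≈ 134.602° is rejected.)

B = 45.4°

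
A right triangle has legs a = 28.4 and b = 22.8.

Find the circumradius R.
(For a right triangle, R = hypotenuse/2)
Hypotenuse c = √(a² + b²) = √(806.56 + 519.84) = √1326.4 ≈ 36.4198
R = c/2 ≈ 36.4198/2 ≈ 18.2099

R = 18.21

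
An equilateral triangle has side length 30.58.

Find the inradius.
r = Area/s with s the semi-perimeter.
Area = (√3/4)·30.58² = (√3/4)·935.1364 ≈ 0.433013·935.1364 ≈ 404.926
s = 3·30.58/2 = 45.87
r ≈ 404.926/45.87 ≈ 8.82769
(Equivalently r = side/(2√3) = 30.58/3.4641 ≈ 8.82769.)

r = 8.828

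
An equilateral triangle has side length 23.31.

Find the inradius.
r = Area/s with s the semi-perimeter.
Area = (√3/4)·23.31² = (√3/4)·543.3561 ≈ 0.433013·543.3561 ≈ 235.28
s = 3·23.31/2 = 34.965
r ≈ 235.28/34.965 ≈ 6.72902
(Equivalently r = side/(2√3) = 23.31/3.4641 ≈ 6.72902.)

r = 6.729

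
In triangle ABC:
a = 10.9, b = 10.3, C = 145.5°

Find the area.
Two sides and the included angle (SAS): A = ½·a·b·sin(C) = ½·10.9·10.3·sin(145.5°)
sin(145.5°) ≈ 0.566406
A ≈ ½·112.27·0.566406 = 56.135·0.566406 ≈ 31.7952

Area = 31.8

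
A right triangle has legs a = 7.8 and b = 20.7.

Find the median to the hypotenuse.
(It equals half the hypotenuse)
Hypotenuse c = √(a² + b²) = √(60.84 + 428.49) = √489.33 ≈ 22.1208
Median to hypotenuse = c/2 ≈ 22.1208/2 ≈ 11.0604

Median = 11.06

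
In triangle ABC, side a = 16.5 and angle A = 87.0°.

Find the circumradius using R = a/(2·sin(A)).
R = a/(2·sin(A)) = 16.5/(2·sin(87.0°))
sin(87.0°) ≈ 0.99863
R ≈ 16.5/(2·0.99863) = 16.5/1.99726 ≈ 8.26132

R = 8.261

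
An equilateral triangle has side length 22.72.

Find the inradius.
r = Area/s with s the semi-perimeter.
Area = (√3/4)·22.72² = (√3/4)·516.1984 ≈ 0.433013·516.1984 ≈ 223.52
s = 3·22.72/2 = 34.08
r ≈ 223.52/34.08 ≈ 6.5587
(Equivalently r = side/(2√3) = 22.72/3.4641 ≈ 6.5587.)

r = 6.559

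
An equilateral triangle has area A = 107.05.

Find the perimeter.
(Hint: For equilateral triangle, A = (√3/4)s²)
A = (√3/4)s²  ⇒  s² = 4A/√3 = 4·107.05/√3 = 428.2/1.73205 ≈ 247.221
s ≈ √247.221 ≈ 15.7233
Perimeter = 3s ≈ 3·15.7233 ≈ 47.1698

Perimeter = 47.17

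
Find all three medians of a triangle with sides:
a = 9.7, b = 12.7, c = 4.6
Median formula: m_a = ½√(2b² + 2c² − a²) (and cyclically). a² = 94.09, b² = 161.29, c² = 21.16.
m_a = ½√(2·161.29 + 2·21.16 − 94.09) = ½√270.81 ≈ ½·16.4563 ≈ 8.22815
m_b = ½√(2·94.09 + 2·21.16 − 161.29) = ½√69.21 ≈ ½·8.31925 ≈ 4.15963
m_c = ½√(2·94.09 + 2·161.29 − 21.16) = ½√489.6 ≈ ½·22.1269 ≈ 11.0635

m_a = 8.228, m_b = 4.16, m_c = 11.06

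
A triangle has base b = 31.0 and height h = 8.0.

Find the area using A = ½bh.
A = ½·b·h = ½·31.0·8.0 = ½·248 = 124

Area = 124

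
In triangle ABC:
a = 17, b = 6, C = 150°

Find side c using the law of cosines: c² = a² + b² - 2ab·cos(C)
c² = 17² + 6² − 2·17·6·cos(150°)
cos(150°) ≈ -0.866025
c² ≈ 289 + 36 − 204·(-0.866025) ≈ 325 + 176.669 ≈ 501.669
c ≈ √501.669 ≈ 22.398

c = 22.4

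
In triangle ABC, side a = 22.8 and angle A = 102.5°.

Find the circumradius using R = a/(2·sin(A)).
R = a/(2·sin(A)) = 22.8/(2·sin(102.5°))
sin(102.5°) ≈ 0.976296
R ≈ 22.8/(2·0.976296) = 22.8/1.95259 ≈ 11.6768

R = 11.68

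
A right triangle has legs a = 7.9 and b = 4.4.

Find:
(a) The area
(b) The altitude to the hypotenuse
(a) The legs are perpendicular, so Area = ½·a·b = ½·7.9·4.4 = ½·34.76 = 17.38
(b) Hypotenuse c = √(a² + b²) = √(62.41 + 19.36) = √81.77 ≈ 9.04268
    Area = ½·c·h_c  ⇒  h_c = 2·Area/c = 34.76/9.04268 ≈ 3.84399

Area = 17.38, h_c = 3.844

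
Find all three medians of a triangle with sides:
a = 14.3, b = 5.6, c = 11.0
Median formula: m_a = ½√(2b² + 2c² − a²) (and cyclically). a² = 204.49, b² = 31.36, c² = 121.
m_a = ½√(2·31.36 + 2·121 − 204.49) = ½√100.23 ≈ ½·10.0115 ≈ 5.00575
m_b = ½√(2·204.49 + 2·121 − 31.36) = ½√619.62 ≈ ½·24.8922 ≈ 12.4461
m_c = ½√(2·204.49 + 2·31.36 − 121) = ½√350.7 ≈ ½·18.727 ≈ 9.36349

m_a = 5.006, m_b = 12.45, m_c = 9.363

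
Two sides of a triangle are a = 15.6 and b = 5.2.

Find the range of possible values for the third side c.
Triangle inequality: |a − b| < c < a + b
|a − b| = |15.6 − 5.2| = 10.4
a + b = 15.6 + 5.2 = 20.8

10.4 < c < 20.8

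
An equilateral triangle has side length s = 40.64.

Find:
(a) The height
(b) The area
(a) The height splits the triangle into two 30-60-90 halves: h = s·√3/2 = 40.64·1.73205/2 ≈ 70.3905/2 ≈ 35.1953
(b) Area = (√3/4)·s² = (√3/4)·40.64² = (√3/4)·1651.6096 ≈ 0.433013·1651.6096 ≈ 715.168

Height = 35.2, Area = 715.2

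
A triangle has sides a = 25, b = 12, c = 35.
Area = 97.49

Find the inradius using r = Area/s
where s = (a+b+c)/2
s = (25 + 12 + 35)/2 = 72/2 = 36
r = Area/s = 97.49/36 ≈ 2.70806

r = 2.708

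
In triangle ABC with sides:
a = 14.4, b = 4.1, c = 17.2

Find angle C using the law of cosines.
c² = a² + b² − 2ab·cos(C)  ⇒  cos(C) = (a² + b² − c²)/(2ab)
cos(C) = (14.4² + 4.1² − 17.2²)/(2·14.4·4.1) = (207.36 + 16.81 − 295.84)/118.08 = -71.67/118.08 ≈ -0.606961
C = arccos(-0.606961) ≈ 127.37°

C = 127.4°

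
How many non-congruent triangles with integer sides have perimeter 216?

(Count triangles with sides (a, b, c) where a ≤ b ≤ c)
Let a ≤ b ≤ c with a + b + c = 216. The only binding inequality is a + b > c, i.e. 216 − c > c, so c < 216/2; and c ≥ 216/3 since c is the largest side.
So 72 ≤ c ≤ 107. For each c, b runs from ⌈(216 − c)/2⌉ up to c (then a = 216 − b − c satisfies 1 ≤ a ≤ b automatically), giving c − ⌈(216 − c)/2⌉ + 1 choices.
Summing over c: 1 + 2 + 4 + 5 + … + 52 + 53  (36 terms, c = 72, …, 107) = 972
Check (closed form: nearest integer to p²/48 for even p, (p+3)²/48 for odd p): 216²/48 = 46656/48 ≈ 972.00 → 972

972 triangles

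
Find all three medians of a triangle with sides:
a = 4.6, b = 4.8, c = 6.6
Median formula: m_a = ½√(2b² + 2c² − a²) (and cyclically). a² = 21.16, b² = 23.04, c² = 43.56.
m_a = ½√(2·23.04 + 2·43.56 − 21.16) = ½√112.04 ≈ ½·10.5849 ≈ 5.29245
m_b = ½√(2·21.16 + 2·43.56 − 23.04) = ½√106.4 ≈ ½·10.315 ≈ 5.15752
m_c = ½√(2·21.16 + 2·23.04 − 43.56) = ½√44.84 ≈ ½·6.69627 ≈ 3.34813

m_a = 5.292, m_b = 5.158, m_c = 3.348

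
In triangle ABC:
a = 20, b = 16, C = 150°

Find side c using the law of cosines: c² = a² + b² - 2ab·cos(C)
c² = 20² + 16² − 2·20·16·cos(150°)
cos(150°) ≈ -0.866025
c² ≈ 400 + 256 − 640·(-0.866025) ≈ 656 + 554.256 ≈ 1210.26
c ≈ √1210.26 ≈ 34.7887

c = 34.79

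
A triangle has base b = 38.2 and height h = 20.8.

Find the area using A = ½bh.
A = ½·b·h = ½·38.2·20.8 = ½·794.56 = 397.28

Area = 397.28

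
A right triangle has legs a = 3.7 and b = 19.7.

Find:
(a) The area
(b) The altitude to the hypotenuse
(a) The legs are perpendicular, so Area = ½·a·b = ½·3.7·19.7 = ½·72.89 = 36.445
(b) Hypotenuse c = √(a² + b²) = √(13.69 + 388.09) = √401.78 ≈ 20.0445
    Area = ½·c·h_c  ⇒  h_c = 2·Area/c = 72.89/20.0445 ≈ 3.63642

Area = 36.445, h_c = 3.636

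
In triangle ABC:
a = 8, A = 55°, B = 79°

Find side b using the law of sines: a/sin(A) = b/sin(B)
a/sin(A) = b/sin(B)  ⇒  b = a·sin(B)/sin(A) = 8·sin(79°)/sin(55°)
sin(79°) ≈ 0.981627, sin(55°) ≈ 0.819152
b ≈ 8·0.981627/0.819152 ≈ 7.85302/0.819152 ≈ 9.58676

b = 9.587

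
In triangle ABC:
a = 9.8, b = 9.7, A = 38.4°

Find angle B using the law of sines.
a/sin(A) = b/sin(B)  ⇒  sin(B) = b·sin(A)/a = 9.7·sin(38.4°)/9.8
sin(38.4°) ≈ 0.621148
sin(B) ≈ 9.7·0.621148/9.8 ≈ 6.02513/9.8 ≈ 0.61481
B = arcsin(0.61481) ≈ 37.9381°
(Since b ≤ a we need B ≤ A, so the obtuse alternative 180° − 37.9381° ≈ 142.062° is rejected.)

B = 37.94°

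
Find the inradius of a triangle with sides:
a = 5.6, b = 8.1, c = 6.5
r = Area/s where s is the semi-perimeter.
s = (5.6 + 8.1 + 6.5)/2 = 20.2/2 = 10.1
Area = √(s(s−a)(s−b)(s−c)) = √(10.1·4.5·2·3.6) ≈ √327.24 ≈ 18.0898
r ≈ 18.0898/10.1 ≈ 1.79107

r = 1.791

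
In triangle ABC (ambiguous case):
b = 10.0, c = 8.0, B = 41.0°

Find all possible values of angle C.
b/sin(B) = c/sin(C)  ⇒  sin(C) = c·sin(B)/b = 8.0·sin(41.0°)/10.0
sin(41.0°) ≈ 0.656059
sin(C) ≈ 8.0·0.656059/10.0 ≈ 5.24847/10.0 ≈ 0.524847
Candidate 1: C₁ = arcsin(0.524847) ≈ 31.658°  →  A = 180° − 41.0° − 31.658° ≈ 107.342° > 0, valid
Candidate 2: C₂ = 180° − C₁ ≈ 148.342°  →  A = 180° − 41.0° − 148.342° ≈ -9.342° ≤ 0, not a valid triangle

C = 31.66° (one solution)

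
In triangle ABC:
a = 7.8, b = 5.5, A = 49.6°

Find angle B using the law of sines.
a/sin(A) = b/sin(B)  ⇒  sin(B) = b·sin(A)/a = 5.5·sin(49.6°)/7.8
sin(49.6°) ≈ 0.761538
sin(B) ≈ 5.5·0.761538/7.8 ≈ 4.18846/7.8 ≈ 0.536982
B = arcsin(0.536982) ≈ 32.4784°
(Since b ≤ a we need B ≤ A, so the obtuse alternative 180° − 32.4784° ≈ 147.522° is rejected.)

B = 32.48°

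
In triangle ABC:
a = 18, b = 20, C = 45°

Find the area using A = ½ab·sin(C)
A = ½·a·b·sin(C) = ½·18·20·sin(45°)
sin(45°) ≈ 0.707107
A ≈ ½·360·0.707107 = 180·0.707107 ≈ 127.279

Area = 127.3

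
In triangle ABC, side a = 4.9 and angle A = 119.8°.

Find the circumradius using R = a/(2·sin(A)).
R = a/(2·sin(A)) = 4.9/(2·sin(119.8°))
sin(119.8°) ≈ 0.867765
R ≈ 4.9/(2·0.867765) = 4.9/1.73553 ≈ 2.82334

R = 2.823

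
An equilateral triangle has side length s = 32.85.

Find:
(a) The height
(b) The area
(a) The height splits the triangle into two 30-60-90 halves: h = s·√3/2 = 32.85·1.73205/2 ≈ 56.8979/2 ≈ 28.4489
(b) Area = (√3/4)·s² = (√3/4)·32.85² = (√3/4)·1079.1225 ≈ 0.433013·1079.1225 ≈ 467.274

Height = 28.45, Area = 467.3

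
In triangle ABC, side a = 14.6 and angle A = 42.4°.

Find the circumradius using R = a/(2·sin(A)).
R = a/(2·sin(A)) = 14.6/(2·sin(42.4°))
sin(42.4°) ≈ 0.674302
R ≈ 14.6/(2·0.674302) = 14.6/1.3486 ≈ 10.826

R = 10.83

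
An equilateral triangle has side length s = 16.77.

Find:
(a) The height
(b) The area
(a) The height splits the triangle into two 30-60-90 halves: h = s·√3/2 = 16.77·1.73205/2 ≈ 29.0465/2 ≈ 14.5232
(b) Area = (√3/4)·s² = (√3/4)·16.77² = (√3/4)·281.2329 ≈ 0.433013·281.2329 ≈ 121.777

Height = 14.52, Area = 121.8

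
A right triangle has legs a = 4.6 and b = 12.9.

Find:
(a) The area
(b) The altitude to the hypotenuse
(a) The legs are perpendicular, so Area = ½·a·b = ½·4.6·12.9 = ½·59.34 = 29.67
(b) Hypotenuse c = √(a² + b²) = √(21.16 + 166.41) = √187.57 ≈ 13.6956
    Area = ½·c·h_c  ⇒  h_c = 2·Area/c = 59.34/13.6956 ≈ 4.33277

Area = 29.67, h_c = 4.333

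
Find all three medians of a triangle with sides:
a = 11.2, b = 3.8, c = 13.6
Median formula: m_a = ½√(2b² + 2c² − a²) (and cyclically). a² = 125.44, b² = 14.44, c² = 184.96.
m_a = ½√(2·14.44 + 2·184.96 − 125.44) = ½√273.36 ≈ ½·16.5336 ≈ 8.2668
m_b = ½√(2·125.44 + 2·184.96 − 14.44) = ½√606.36 ≈ ½·24.6244 ≈ 12.3122
m_c = ½√(2·125.44 + 2·14.44 − 184.96) = ½√94.8 ≈ ½·9.73653 ≈ 4.86826

m_a = 8.267, m_b = 12.31, m_c = 4.868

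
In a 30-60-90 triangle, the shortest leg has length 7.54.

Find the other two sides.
In a 30-60-90 triangle the sides are in ratio 1 : √3 : 2 (short leg : long leg : hypotenuse).
Long leg = 7.54·√3 ≈ 7.54·1.73205 ≈ 13.0597
Hypotenuse = 2·7.54 = 15.08

Long leg = 7.54√3 = 13.06, Hypotenuse = 15.08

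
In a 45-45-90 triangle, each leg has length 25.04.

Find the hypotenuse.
In a 45-45-90 triangle the sides are in ratio 1 : 1 : √2, so hypotenuse = leg·√2.
Hypotenuse = 25.04·√2 ≈ 25.04·1.41421 ≈ 35.4119

Hypotenuse = 25.04√2 = 35.41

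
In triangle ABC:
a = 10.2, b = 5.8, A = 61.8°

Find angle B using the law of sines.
a/sin(A) = b/sin(B)  ⇒  sin(B) = b·sin(A)/a = 5.8·sin(61.8°)/10.2
sin(61.8°) ≈ 0.881303
sin(B) ≈ 5.8·0.881303/10.2 ≈ 5.11156/10.2 ≈ 0.501133
B = arcsin(0.501133) ≈ 30.075°
(Since b ≤ a we need B ≤ A, so the obtuse alternative 180° − 30.075° ≈ 149.925° is rejected.)

B = 30.08°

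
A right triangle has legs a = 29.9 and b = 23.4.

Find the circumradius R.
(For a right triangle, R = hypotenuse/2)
Hypotenuse c = √(a² + b²) = √(894.01 + 547.56) = √1441.57 ≈ 37.968
R = c/2 ≈ 37.968/2 ≈ 18.984

R = 18.98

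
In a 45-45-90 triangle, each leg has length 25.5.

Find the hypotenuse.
In a 45-45-90 triangle the sides are in ratio 1 : 1 : √2, so hypotenuse = leg·√2.
Hypotenuse = 25.5·√2 ≈ 25.5·1.41421 ≈ 36.0624

Hypotenuse = 25.5√2 = 36.06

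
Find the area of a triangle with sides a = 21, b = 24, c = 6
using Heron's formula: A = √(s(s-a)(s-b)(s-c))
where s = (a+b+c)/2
s = (21 + 24 + 6)/2 = 51/2 = 25.5
s − a = 4.5, s − b = 1.5, s − c = 19.5
s(s−a)(s−b)(s−c) = 25.5·4.5·1.5·19.5 = 3356.4375
Area = √3356.4375 ≈ 57.9348

s = 25.5, Area = 57.93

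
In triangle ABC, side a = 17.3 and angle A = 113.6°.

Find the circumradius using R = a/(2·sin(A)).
R = a/(2·sin(A)) = 17.3/(2·sin(113.6°))
sin(113.6°) ≈ 0.916363
R ≈ 17.3/(2·0.916363) = 17.3/1.83273 ≈ 9.43949

R = 9.439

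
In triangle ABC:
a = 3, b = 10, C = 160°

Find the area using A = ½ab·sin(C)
A = ½·a·b·sin(C) = ½·3·10·sin(160°)
sin(160°) ≈ 0.34202
A ≈ ½·30·0.34202 = 15·0.34202 ≈ 5.1303

Area = 5.13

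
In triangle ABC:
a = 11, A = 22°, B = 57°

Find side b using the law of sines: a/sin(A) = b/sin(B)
a/sin(A) = b/sin(B)  ⇒  b = a·sin(B)/sin(A) = 11·sin(57°)/sin(22°)
sin(57°) ≈ 0.838671, sin(22°) ≈ 0.374607
b ≈ 11·0.838671/0.374607 ≈ 9.22538/0.374607 ≈ 24.6268

b = 24.63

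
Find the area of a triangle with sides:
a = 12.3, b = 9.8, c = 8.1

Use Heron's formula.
s = (12.3 + 9.8 + 8.1)/2 = 30.2/2 = 15.1
s − a = 2.8, s − b = 5.3, s − c = 7
s(s−a)(s−b)(s−c) = 15.1·2.8·5.3·7 ≈ 1568.59
Area = √1568.59 ≈ 39.6054

Area = 39.61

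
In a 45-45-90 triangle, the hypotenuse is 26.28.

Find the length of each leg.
In a 45-45-90 triangle hypotenuse = leg·√2, so leg = hypotenuse/√2.
Leg = 26.28/√2 ≈ 26.28/1.41421 ≈ 18.5828

Each leg = 18.58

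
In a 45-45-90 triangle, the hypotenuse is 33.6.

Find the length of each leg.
In a 45-45-90 triangle hypotenuse = leg·√2, so leg = hypotenuse/√2.
Leg = 33.6/√2 ≈ 33.6/1.41421 ≈ 23.7588

Each leg = 23.76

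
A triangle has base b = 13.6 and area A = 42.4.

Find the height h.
A = ½·b·h  ⇒  h = 2A/b = 2·42.4/13.6 = 84.8/13.6 ≈ 6.23529

h = 6.235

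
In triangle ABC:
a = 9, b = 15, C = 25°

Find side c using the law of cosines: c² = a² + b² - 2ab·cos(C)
c² = 9² + 15² − 2·9·15·cos(25°)
cos(25°) ≈ 0.906308
c² ≈ 81 + 225 − 270·(0.906308) ≈ 306 − 244.703 ≈ 61.2969
c ≈ √61.2969 ≈ 7.82923

c = 7.829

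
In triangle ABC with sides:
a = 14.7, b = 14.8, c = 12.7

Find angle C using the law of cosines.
c² = a² + b² − 2ab·cos(C)  ⇒  cos(C) = (a² + b² − c²)/(2ab)
cos(C) = (14.7² + 14.8² − 12.7²)/(2·14.7·14.8) = (216.09 + 219.04 − 161.29)/435.12 = 273.84/435.12 ≈ 0.629344
C = arccos(0.629344) ≈ 50.9983°

C = 51°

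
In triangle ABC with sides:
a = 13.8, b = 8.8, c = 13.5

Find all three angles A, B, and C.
Law of cosines for each angle (a² = 190.44, b² = 77.44, c² = 182.25):
cos(A) = (b² + c² − a²)/(2bc) = (77.44 + 182.25 − 190.44)/(2·8.8·13.5) = 69.25/237.6 ≈ 0.291456  ⇒  A ≈ 73.0548°
cos(B) = (a² + c² − b²)/(2ac) = (190.44 + 182.25 − 77.44)/(2·13.8·13.5) = 295.25/372.6 ≈ 0.792405  ⇒  B ≈ 37.5892°
cos(C) = (a² + b² − c²)/(2ab) = (190.44 + 77.44 − 182.25)/(2·13.8·8.8) = 85.63/242.88 ≈ 0.352561  ⇒  C ≈ 69.356°
Check: A + B + C ≈ 180°

A = 73.05°, B = 37.59°, C = 69.36°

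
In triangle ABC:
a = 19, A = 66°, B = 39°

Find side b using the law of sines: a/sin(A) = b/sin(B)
a/sin(A) = b/sin(B)  ⇒  b = a·sin(B)/sin(A) = 19·sin(39°)/sin(66°)
sin(39°) ≈ 0.62932, sin(66°) ≈ 0.913545
b ≈ 19·0.62932/0.913545 ≈ 11.9571/0.913545 ≈ 13.0887

b = 13.09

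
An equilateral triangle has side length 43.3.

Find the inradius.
r = Area/s with s the semi-perimeter.
Area = (√3/4)·43.3² = (√3/4)·1874.89 ≈ 0.433013·1874.89 ≈ 811.851
s = 3·43.3/2 = 64.95
r ≈ 811.851/64.95 ≈ 12.4996
(Equivalently r = side/(2√3) = 43.3/3.4641 ≈ 12.4996.)

r = 12.5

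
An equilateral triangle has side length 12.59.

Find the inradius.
r = Area/s with s the semi-perimeter.
Area = (√3/4)·12.59² = (√3/4)·158.5081 ≈ 0.433013·158.5081 ≈ 68.636
s = 3·12.59/2 = 18.885
r ≈ 68.636/18.885 ≈ 3.63442
(Equivalently r = side/(2√3) = 12.59/3.4641 ≈ 3.63442.)

r = 3.634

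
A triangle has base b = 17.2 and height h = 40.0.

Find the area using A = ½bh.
A = ½·b·h = ½·17.2·40.0 = ½·688 = 344

Area = 344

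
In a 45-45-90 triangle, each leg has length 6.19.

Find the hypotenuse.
In a 45-45-90 triangle the sides are in ratio 1 : 1 : √2, so hypotenuse = leg·√2.
Hypotenuse = 6.19·√2 ≈ 6.19·1.41421 ≈ 8.75398

Hypotenuse = 6.19√2 = 8.754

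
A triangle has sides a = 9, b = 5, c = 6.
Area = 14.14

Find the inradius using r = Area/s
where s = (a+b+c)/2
s = (9 + 5 + 6)/2 = 20/2 = 10
r = Area/s = 14.14/10 ≈ 1.414

r = 1.414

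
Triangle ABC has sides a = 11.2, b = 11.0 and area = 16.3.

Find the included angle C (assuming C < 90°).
Area = ½·a·b·sin(C)  ⇒  sin(C) = 2·Area/(a·b) = 2·16.3/(11.2·11.0) = 32.6/123.2 ≈ 0.26461
C = arcsin(0.26461) ≈ 15.3438° (taking the acute solution since C < 90°)

C = 15.34°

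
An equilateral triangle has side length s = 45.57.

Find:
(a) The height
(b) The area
(a) The height splits the triangle into two 30-60-90 halves: h = s·√3/2 = 45.57·1.73205/2 ≈ 78.9296/2 ≈ 39.4648
(b) Area = (√3/4)·s² = (√3/4)·45.57² = (√3/4)·2076.6249 ≈ 0.433013·2076.6249 ≈ 899.205

Height = 39.46, Area = 899.2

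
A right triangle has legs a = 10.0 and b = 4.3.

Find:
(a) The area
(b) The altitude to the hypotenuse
(a) The legs are perpendicular, so Area = ½·a·b = ½·10.0·4.3 = ½·43 = 21.5
(b) Hypotenuse c = √(a² + b²) = √(100 + 18.49) = √118.49 ≈ 10.8853
    Area = ½·c·h_c  ⇒  h_c = 2·Area/c = 43/10.8853 ≈ 3.95028

Area = 21.5, h_c = 3.95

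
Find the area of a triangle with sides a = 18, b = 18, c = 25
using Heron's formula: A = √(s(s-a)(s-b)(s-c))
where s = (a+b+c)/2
s = (18 + 18 + 25)/2 = 61/2 = 30.5
s − a = 12.5, s − b = 12.5, s − c = 5.5
s(s−a)(s−b)(s−c) = 30.5·12.5·12.5·5.5 = 26210.9375
Area = √26210.9375 ≈ 161.898

s = 30.5, Area = 161.9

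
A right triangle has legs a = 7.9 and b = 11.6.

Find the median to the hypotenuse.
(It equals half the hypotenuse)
Hypotenuse c = √(a² + b²) = √(62.41 + 134.56) = √196.97 ≈ 14.0346
Median to hypotenuse = c/2 ≈ 14.0346/2 ≈ 7.0173

Median = 7.017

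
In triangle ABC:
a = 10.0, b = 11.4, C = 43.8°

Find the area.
Two sides and the included angle (SAS): A = ½·a·b·sin(C) = ½·10.0·11.4·sin(43.8°)
sin(43.8°) ≈ 0.692143
A ≈ ½·114·0.692143 = 57·0.692143 ≈ 39.4522

Area = 39.45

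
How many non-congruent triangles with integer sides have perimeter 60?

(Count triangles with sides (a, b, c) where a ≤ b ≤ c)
Let a ≤ b ≤ c with a + b + c = 60. The only binding inequality is a + b > c, i.e. 60 − c > c, so c < 60/2; and c ≥ 60/3 since c is the largest side.
So 20 ≤ c ≤ 29. For each c, b runs from ⌈(60 − c)/2⌉ up to c (then a = 60 − b − c satisfies 1 ≤ a ≤ b automatically), giving c − ⌈(60 − c)/2⌉ + 1 choices.
Summing over c: 1 + 2 + 4 + 5 + 7 + 8 + 10 + 11 + 13 + 14 = 75
Check (closed form: nearest integer to p²/48 for even p, (p+3)²/48 for odd p): 60²/48 = 3600/48 ≈ 75.00 → 75

75 triangles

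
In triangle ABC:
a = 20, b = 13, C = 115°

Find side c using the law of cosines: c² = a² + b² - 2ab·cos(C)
c² = 20² + 13² − 2·20·13·cos(115°)
cos(115°) ≈ -0.422618
c² ≈ 400 + 169 − 520·(-0.422618) ≈ 569 + 219.761 ≈ 788.761
c ≈ √788.761 ≈ 28.0849

c = 28.08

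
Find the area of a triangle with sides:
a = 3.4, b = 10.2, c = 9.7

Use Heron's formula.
s = (3.4 + 10.2 + 9.7)/2 = 23.3/2 = 11.65
s − a = 8.25, s − b = 1.45, s − c = 1.95
s(s−a)(s−b)(s−c) = 11.65·8.25·1.45·1.95 ≈ 271.758
Area = √271.758 ≈ 16.4851

Area = 16.49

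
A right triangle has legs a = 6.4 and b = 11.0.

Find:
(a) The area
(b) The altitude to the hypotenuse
(a) The legs are perpendicular, so Area = ½·a·b = ½·6.4·11.0 = ½·70.4 = 35.2
(b) Hypotenuse c = √(a² + b²) = √(40.96 + 121) = √161.96 ≈ 12.7264
    Area = ½·c·h_c  ⇒  h_c = 2·Area/c = 70.4/12.7264 ≈ 5.53183

Area = 35.2, h_c = 5.532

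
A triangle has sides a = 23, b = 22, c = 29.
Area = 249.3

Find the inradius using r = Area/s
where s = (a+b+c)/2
s = (23 + 22 + 29)/2 = 74/2 = 37
r = Area/s = 249.3/37 ≈ 6.73784

r = 6.738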